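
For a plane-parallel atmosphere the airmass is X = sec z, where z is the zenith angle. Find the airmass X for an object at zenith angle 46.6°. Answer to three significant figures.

X = sec z = 1/cos 46.6° = 1/0.6871 = 1.4554.

1.46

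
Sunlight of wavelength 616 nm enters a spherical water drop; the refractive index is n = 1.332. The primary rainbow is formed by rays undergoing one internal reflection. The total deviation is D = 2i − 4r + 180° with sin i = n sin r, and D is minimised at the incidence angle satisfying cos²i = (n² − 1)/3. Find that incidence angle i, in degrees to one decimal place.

cos²i = (1.332² − 1)/3 = (1.77422 − 1)/3 = 0.25807.
cos i = 0.50801, so i = 59.469°.

59.5°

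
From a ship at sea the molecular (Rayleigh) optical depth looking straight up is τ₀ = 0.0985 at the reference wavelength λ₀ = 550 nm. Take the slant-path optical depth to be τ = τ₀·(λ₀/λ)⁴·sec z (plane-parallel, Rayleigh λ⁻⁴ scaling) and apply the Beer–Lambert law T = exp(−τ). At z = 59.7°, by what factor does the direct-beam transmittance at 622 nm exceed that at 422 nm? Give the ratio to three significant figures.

1.56

Airmass: sec 59.7° = 1.9821.
τ(622 nm) = 0.0985 × (550/622)⁴ × 1.9821 = 0.0985 × 0.6113 × 1.9821 = 0.1194.
τ(422 nm) = 0.0985 × (550/422)⁴ × 1.9821 = 0.0985 × 2.8854 × 1.9821 = 0.5633.
T(622)/T(422) = exp(τ_B − τ_A) = exp(0.4440) = 1.5589.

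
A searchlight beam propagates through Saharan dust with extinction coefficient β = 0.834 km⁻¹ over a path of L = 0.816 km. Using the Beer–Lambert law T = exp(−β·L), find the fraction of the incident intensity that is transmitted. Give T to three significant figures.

0.506

τ = β·L = 0.834 × 0.816 = 0.6805.
T = exp(−0.6805) = 0.5063.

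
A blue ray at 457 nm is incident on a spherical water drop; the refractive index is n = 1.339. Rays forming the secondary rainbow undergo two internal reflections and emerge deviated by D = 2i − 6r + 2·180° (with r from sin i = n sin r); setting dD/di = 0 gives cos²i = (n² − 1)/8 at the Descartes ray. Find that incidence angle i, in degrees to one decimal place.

71.6°

cos²i = (1.339² − 1)/8 = (1.79292 − 1)/8 = 0.09912.
cos i = 0.31483, so i = 71.650°.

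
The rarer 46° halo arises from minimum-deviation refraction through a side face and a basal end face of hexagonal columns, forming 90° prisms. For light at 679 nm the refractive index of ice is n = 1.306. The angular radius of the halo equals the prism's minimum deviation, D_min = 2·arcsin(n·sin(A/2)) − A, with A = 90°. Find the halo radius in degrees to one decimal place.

44.9°

n·sin(A/2) = 1.306 × sin 45° = 1.306 × 0.7071 = 0.9235.
D_min = 2·arcsin(0.9235) − 90° = 2 × 67.440° − 90° = 44.881°.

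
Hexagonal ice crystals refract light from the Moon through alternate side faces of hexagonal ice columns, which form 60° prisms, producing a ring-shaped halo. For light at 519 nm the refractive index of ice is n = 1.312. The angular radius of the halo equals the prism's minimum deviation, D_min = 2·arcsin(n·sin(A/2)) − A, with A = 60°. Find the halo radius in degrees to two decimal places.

n·sin(A/2) = 1.312 × sin 30° = 1.312 × 0.5000 = 0.6560.
D_min = 2·arcsin(0.6560) − 60° = 2 × 40.996° − 60° = 21.991°.

21.99°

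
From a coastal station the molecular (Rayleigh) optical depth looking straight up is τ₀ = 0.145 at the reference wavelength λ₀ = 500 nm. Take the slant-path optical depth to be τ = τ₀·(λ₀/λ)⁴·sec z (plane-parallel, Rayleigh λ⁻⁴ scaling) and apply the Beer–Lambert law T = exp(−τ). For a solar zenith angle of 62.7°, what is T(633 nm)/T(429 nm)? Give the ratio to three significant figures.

Airmass: sec 62.7° = 2.1803.
τ(633 nm) = 0.145 × (500/633)⁴ × 2.1803 = 0.145 × 0.3893 × 2.1803 = 0.1231.
τ(429 nm) = 0.145 × (500/429)⁴ × 2.1803 = 0.145 × 1.8452 × 2.1803 = 0.5834.
T(633)/T(429) = exp(τ_B − τ_A) = exp(0.4603) = 1.5845.

1.58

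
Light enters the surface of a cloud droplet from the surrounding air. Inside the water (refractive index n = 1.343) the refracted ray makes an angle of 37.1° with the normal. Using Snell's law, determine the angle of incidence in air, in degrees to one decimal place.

Snell: sin θ_i = n · sin θ_r = 1.343 × sin 37.1° = 1.343 × 0.6032 = 0.8101.
θ_i = arcsin(0.8101) = 54.11°.

54.1°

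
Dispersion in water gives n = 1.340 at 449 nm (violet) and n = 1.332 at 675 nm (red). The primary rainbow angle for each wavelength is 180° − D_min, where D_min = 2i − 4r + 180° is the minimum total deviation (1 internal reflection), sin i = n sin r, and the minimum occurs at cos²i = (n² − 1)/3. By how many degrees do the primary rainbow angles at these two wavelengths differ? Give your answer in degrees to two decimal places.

At 449 nm (n = 1.340): cos²i = 0.26520 → i = 59.004°, r = 39.770°, D_min = 138.929°, rainbow angle = 41.071°.
At 675 nm (n = 1.332): cos²i = 0.25807 → i = 59.469°, r = 40.290°, D_min = 137.776°, rainbow angle = 42.224°.
Angular width = |41.071° − 42.224°| = 1.153°.

1.15°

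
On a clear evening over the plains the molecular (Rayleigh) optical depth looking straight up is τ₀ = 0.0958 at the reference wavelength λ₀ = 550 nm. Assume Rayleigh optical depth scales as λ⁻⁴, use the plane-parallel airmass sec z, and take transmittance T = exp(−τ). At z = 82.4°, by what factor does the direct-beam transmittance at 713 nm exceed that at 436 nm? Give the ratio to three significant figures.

4.84

Airmass: sec 82.4° = 7.5611.
τ(713 nm) = 0.0958 × (550/713)⁴ × 7.5611 = 0.0958 × 0.3541 × 7.5611 = 0.2565.
τ(436 nm) = 0.0958 × (550/436)⁴ × 7.5611 = 0.0958 × 2.5322 × 7.5611 = 1.8342.
T(713)/T(436) = exp(τ_B − τ_A) = exp(1.5778) = 4.8441.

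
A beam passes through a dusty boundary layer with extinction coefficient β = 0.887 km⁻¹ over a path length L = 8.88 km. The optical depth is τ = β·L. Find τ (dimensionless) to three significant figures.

τ = β·L = 0.887 × 8.88 = 7.8766.

7.88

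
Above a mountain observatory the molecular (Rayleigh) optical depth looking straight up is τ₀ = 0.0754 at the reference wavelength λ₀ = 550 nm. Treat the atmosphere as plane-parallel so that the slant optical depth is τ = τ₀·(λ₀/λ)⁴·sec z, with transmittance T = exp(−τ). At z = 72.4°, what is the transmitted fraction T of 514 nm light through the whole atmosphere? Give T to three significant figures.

sec 72.4° = 3.3072.
τ = 0.0754 × (550/514)⁴ × 3.3072 = 0.0754 × 1.3110 × 3.3072 = 0.3269.
T = exp(−0.3269) = 0.7211.

0.721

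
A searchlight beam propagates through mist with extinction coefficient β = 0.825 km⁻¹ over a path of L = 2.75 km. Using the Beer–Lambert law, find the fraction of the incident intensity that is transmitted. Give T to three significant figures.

τ = β·L = 0.825 × 2.75 = 2.2687.
T = exp(−2.2687) = 0.1034.

0.103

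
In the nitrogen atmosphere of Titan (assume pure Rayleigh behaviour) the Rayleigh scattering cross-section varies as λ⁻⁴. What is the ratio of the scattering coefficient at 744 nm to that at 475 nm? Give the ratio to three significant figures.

Rayleigh scattering ∝ λ⁻⁴, so the ratio of coefficients is the inverse fourth power of the wavelength ratio.
σ(744)/σ(475) = (475/744)⁴ = (0.6384)⁴ = 0.1661.

0.166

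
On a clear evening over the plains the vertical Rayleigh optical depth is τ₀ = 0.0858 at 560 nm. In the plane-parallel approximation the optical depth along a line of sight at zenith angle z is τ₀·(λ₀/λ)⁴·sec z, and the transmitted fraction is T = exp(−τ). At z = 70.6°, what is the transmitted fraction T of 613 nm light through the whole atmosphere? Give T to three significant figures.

sec 70.6° = 3.0106.
τ = 0.0858 × (560/613)⁴ × 3.0106 = 0.0858 × 0.6965 × 3.0106 = 0.1799.
T = exp(−0.1799) = 0.8353.

0.835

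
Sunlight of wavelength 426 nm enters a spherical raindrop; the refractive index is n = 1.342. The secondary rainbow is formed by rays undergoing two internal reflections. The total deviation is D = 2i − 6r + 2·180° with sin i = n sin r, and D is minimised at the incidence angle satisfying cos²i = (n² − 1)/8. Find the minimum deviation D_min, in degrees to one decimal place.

233.2°

cos²i = (1.80096 − 1)/8 = 0.10012; i = arccos(0.31642) = 71.554°.
sin r = sin 71.554°/1.342 = 0.70687; r = 44.981°.
D_min = 2·71.554° − 6·44.981° + 360° = 233.222°.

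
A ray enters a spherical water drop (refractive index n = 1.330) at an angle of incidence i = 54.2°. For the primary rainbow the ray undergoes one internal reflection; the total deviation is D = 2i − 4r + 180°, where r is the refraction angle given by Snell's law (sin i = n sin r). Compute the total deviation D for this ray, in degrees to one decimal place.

138.1°

sin r = sin 54.2° / 1.330 = 0.8111/1.330 = 0.6098; r = 37.58°.
D = 2·54.2° − 4·37.58° + 180° = 108.40° − 150.31° + 180° = 138.09°.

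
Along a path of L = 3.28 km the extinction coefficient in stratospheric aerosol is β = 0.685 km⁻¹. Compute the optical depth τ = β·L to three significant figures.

τ = β·L = 0.685 × 3.28 = 2.2468.

2.25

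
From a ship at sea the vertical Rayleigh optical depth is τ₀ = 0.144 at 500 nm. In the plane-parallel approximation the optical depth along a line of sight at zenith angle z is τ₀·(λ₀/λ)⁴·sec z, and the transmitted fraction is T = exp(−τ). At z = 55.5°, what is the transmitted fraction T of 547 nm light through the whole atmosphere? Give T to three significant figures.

0.837

sec 55.5° = 1.7655.
τ = 0.144 × (500/547)⁴ × 1.7655 = 0.144 × 0.6981 × 1.7655 = 0.1775.
T = exp(−0.1775) = 0.8374.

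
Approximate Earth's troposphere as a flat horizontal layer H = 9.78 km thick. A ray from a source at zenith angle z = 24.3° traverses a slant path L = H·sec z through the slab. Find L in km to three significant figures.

10.7 km

sec z = 1/cos 24.3° = 1.0972.
L = 9.78 × 1.0972 = 10.731 km.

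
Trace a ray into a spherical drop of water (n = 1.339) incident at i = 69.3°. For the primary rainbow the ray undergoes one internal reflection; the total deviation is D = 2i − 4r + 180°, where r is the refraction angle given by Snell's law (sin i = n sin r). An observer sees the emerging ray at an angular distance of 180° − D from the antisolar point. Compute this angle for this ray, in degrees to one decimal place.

sin r = sin 69.3° / 1.339 = 0.9354/1.339 = 0.6986; r = 44.32°.
D = 2·69.3° − 4·44.32° + 180° = 138.60° − 177.26° + 180° = 141.34°.
Angle from antisolar point = 180° − D = 38.66°.

38.7°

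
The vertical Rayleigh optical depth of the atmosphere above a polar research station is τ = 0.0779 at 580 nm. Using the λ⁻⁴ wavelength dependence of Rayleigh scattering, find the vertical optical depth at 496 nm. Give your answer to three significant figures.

τ(496 nm) = τ(580 nm) × (580/496)⁴ = 0.0779 × (1.1694)⁴ = 0.0779 × 1.8698 = 0.1457.

0.146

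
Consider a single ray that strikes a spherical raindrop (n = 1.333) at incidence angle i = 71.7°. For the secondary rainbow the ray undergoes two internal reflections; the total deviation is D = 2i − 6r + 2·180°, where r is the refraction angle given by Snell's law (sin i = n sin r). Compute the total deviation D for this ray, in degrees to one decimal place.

sin r = sin 71.7° / 1.333 = 0.9494/1.333 = 0.7122; r = 45.42°.
D = 2·71.7° − 6·45.42° + 2·180° = 143.40° − 272.51° + 360° = 230.89°.

230.9°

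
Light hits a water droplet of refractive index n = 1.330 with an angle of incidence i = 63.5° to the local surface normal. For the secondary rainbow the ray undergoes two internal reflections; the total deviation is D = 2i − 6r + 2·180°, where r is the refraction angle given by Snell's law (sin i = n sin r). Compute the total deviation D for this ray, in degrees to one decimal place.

sin r = sin 63.5° / 1.330 = 0.8949/1.330 = 0.6729; r = 42.29°.
D = 2·63.5° − 6·42.29° + 2·180° = 127.00° − 253.74° + 360° = 233.26°.

233.3°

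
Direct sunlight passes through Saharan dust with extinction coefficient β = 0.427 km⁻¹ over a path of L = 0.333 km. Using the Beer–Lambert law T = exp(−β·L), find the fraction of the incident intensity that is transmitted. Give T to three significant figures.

τ = β·L = 0.427 × 0.333 = 0.1422.
T = exp(−0.1422) = 0.8675.

0.867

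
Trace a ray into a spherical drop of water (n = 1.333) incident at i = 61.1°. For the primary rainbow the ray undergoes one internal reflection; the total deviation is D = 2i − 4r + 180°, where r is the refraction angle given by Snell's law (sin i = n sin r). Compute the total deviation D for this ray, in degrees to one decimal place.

138.0°

sin r = sin 61.1° / 1.333 = 0.8755/1.333 = 0.6568; r = 41.05°.
D = 2·61.1° − 4·41.05° + 180° = 122.20° − 164.21° + 180° = 137.99°.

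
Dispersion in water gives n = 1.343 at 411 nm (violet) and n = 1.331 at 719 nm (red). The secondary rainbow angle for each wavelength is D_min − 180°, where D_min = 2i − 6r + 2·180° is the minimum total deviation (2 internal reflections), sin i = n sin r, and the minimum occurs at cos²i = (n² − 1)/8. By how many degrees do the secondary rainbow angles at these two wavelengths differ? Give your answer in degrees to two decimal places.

3.11°

At 411 nm (n = 1.343): cos²i = 0.10046 → i = 71.522°, r = 44.928°, D_min = 233.478°, rainbow angle = 53.478°.
At 719 nm (n = 1.331): cos²i = 0.09645 → i = 71.907°, r = 45.575°, D_min = 230.365°, rainbow angle = 50.365°.
Angular width = |53.478° − 50.365°| = 3.113°.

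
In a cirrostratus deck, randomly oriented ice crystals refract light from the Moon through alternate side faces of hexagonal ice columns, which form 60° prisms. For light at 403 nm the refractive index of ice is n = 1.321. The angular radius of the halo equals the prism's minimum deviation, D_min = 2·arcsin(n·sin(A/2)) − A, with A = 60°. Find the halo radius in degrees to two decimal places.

22.68°

n·sin(A/2) = 1.321 × sin 30° = 1.321 × 0.5000 = 0.6605.
D_min = 2·arcsin(0.6605) − 60° = 2 × 41.338° − 60° = 22.676°.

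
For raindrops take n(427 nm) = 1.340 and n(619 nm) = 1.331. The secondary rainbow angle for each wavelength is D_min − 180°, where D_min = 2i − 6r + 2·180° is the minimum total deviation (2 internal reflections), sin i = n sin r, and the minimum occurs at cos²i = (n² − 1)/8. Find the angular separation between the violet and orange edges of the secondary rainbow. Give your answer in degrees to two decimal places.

At 427 nm (n = 1.340): cos²i = 0.09945 → i = 71.618°, r = 45.088°, D_min = 232.709°, rainbow angle = 52.709°.
At 619 nm (n = 1.331): cos²i = 0.09645 → i = 71.907°, r = 45.575°, D_min = 230.365°, rainbow angle = 50.365°.
Angular width = |52.709° − 50.365°| = 2.344°.

2.34°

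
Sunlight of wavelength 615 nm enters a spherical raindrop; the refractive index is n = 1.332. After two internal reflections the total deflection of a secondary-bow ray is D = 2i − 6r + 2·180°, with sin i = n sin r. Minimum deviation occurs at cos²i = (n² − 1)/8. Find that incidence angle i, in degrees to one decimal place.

71.9°

cos²i = (1.332² − 1)/8 = (1.77422 − 1)/8 = 0.09678.
cos i = 0.31109, so i = 71.875°.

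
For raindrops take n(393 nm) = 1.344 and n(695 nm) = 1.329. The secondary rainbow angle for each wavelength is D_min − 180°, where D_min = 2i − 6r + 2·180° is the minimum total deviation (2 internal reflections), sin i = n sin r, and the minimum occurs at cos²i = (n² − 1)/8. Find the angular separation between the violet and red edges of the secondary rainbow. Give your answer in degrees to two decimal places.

3.90°

At 393 nm (n = 1.344): cos²i = 0.10079 → i = 71.490°, r = 44.874°, D_min = 233.733°, rainbow angle = 53.733°.
At 695 nm (n = 1.329): cos²i = 0.09578 → i = 71.972°, r = 45.685°, D_min = 229.837°, rainbow angle = 49.837°.
Angular width = |53.733° − 49.837°| = 3.896°.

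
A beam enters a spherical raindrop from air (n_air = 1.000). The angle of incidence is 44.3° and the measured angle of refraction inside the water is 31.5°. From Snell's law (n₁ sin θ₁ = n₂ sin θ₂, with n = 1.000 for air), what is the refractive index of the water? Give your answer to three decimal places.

n = sin θ_i / sin θ_r = sin 44.3° / sin 31.5° = 0.6984 / 0.5225 = 1.3367.

1.337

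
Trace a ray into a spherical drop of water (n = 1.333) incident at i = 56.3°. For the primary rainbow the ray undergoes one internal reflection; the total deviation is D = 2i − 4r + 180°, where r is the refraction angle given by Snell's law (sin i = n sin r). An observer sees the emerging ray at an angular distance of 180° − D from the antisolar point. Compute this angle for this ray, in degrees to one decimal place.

41.9°

sin r = sin 56.3° / 1.333 = 0.8320/1.333 = 0.6241; r = 38.62°.
D = 2·56.3° − 4·38.62° + 180° = 112.60° − 154.47° + 180° = 138.13°.
Angle from antisolar point = 180° − D = 41.87°.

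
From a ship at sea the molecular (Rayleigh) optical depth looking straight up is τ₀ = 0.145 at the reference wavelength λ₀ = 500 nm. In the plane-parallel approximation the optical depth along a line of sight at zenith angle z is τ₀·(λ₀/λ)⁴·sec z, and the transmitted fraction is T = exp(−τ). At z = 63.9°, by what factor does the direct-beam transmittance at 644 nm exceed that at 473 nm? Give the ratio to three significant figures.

1.34

Airmass: sec 63.9° = 2.2730.
τ(644 nm) = 0.145 × (500/644)⁴ × 2.2730 = 0.145 × 0.3634 × 2.2730 = 0.1198.
τ(473 nm) = 0.145 × (500/473)⁴ × 2.2730 = 0.145 × 1.2486 × 2.2730 = 0.4115.
T(644)/T(473) = exp(τ_B − τ_A) = exp(0.2918) = 1.3388.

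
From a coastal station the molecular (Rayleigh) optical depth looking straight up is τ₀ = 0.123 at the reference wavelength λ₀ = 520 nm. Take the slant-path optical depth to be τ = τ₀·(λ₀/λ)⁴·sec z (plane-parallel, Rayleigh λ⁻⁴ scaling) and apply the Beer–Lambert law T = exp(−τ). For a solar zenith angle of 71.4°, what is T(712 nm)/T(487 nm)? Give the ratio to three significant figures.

1.48

Airmass: sec 71.4° = 3.1352.
τ(712 nm) = 0.123 × (520/712)⁴ × 3.1352 = 0.123 × 0.2845 × 3.1352 = 0.1097.
τ(487 nm) = 0.123 × (520/487)⁴ × 3.1352 = 0.123 × 1.2999 × 3.1352 = 0.5013.
T(712)/T(487) = exp(τ_B − τ_A) = exp(0.3916) = 1.4793.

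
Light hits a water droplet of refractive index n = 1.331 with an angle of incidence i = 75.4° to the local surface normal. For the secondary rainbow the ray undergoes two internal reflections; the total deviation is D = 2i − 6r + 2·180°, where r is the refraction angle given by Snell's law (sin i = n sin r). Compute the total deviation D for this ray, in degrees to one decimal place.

sin r = sin 75.4° / 1.331 = 0.9677/1.331 = 0.7271; r = 46.64°.
D = 2·75.4° − 6·46.64° + 2·180° = 150.80° − 279.84° + 360° = 230.96°.

231.0°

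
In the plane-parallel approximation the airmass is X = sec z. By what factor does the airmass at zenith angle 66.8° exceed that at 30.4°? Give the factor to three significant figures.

2.19

X(66.8°)/X(30.4°) = sec 66.8° / sec 30.4° = cos 30.4° / cos 66.8° = 0.8625/0.3939 = 2.1894.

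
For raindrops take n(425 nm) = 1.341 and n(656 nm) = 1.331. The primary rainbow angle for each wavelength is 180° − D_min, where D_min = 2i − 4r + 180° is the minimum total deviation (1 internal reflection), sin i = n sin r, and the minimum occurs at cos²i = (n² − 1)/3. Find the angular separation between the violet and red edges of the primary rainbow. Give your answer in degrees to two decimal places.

1.44°

At 425 nm (n = 1.341): cos²i = 0.26609 → i = 58.946°, r = 39.705°, D_min = 139.071°, rainbow angle = 40.929°.
At 656 nm (n = 1.331): cos²i = 0.25719 → i = 59.527°, r = 40.356°, D_min = 137.630°, rainbow angle = 42.370°.
Angular width = |40.929° − 42.370°| = 1.441°.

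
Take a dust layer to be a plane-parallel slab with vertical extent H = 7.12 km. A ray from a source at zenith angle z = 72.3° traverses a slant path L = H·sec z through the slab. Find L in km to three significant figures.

sec z = 1/cos 72.3° = 3.2891.
L = 7.12 × 3.2891 = 23.419 km.

23.4 km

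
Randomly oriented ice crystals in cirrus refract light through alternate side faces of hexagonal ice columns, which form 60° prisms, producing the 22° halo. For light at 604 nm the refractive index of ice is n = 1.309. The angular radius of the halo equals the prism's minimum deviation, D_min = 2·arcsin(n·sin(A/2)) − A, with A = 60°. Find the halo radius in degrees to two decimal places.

21.76°

n·sin(A/2) = 1.309 × sin 30° = 1.309 × 0.5000 = 0.6545.
D_min = 2·arcsin(0.6545) − 60° = 2 × 40.882° − 60° = 21.763°.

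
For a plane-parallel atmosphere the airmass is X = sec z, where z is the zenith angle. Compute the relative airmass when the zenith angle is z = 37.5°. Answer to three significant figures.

X = sec z = 1/cos 37.5° = 1/0.7934 = 1.2605.

1.26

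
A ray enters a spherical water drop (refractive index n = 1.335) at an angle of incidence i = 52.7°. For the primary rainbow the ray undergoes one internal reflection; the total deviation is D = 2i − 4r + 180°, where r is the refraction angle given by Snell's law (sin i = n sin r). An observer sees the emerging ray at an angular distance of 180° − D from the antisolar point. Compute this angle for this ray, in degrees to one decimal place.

40.9°

sin r = sin 52.7° / 1.335 = 0.7955/1.335 = 0.5959; r = 36.57°.
D = 2·52.7° − 4·36.57° + 180° = 105.40° − 146.30° + 180° = 139.10°.
Angle from antisolar point = 180° − D = 40.90°.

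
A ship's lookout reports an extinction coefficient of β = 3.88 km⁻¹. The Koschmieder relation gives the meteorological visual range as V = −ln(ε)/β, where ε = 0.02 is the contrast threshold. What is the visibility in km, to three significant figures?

1.01 km

V = −ln(0.02) / 3.88 = 3.912 / 3.88 = 1.0083 km.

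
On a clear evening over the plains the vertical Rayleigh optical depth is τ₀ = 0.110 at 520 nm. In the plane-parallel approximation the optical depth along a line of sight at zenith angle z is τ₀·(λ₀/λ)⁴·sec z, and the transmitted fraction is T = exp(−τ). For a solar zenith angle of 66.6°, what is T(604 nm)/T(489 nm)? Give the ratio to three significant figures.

1.22

Airmass: sec 66.6° = 2.5180.
τ(604 nm) = 0.110 × (520/604)⁴ × 2.5180 = 0.110 × 0.5494 × 2.5180 = 0.1522.
τ(489 nm) = 0.110 × (520/489)⁴ × 2.5180 = 0.110 × 1.2787 × 2.5180 = 0.3542.
T(604)/T(489) = exp(τ_B − τ_A) = exp(0.2020) = 1.2239.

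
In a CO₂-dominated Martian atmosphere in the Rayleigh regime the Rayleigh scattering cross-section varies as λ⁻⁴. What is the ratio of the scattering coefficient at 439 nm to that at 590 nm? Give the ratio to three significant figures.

Rayleigh scattering ∝ λ⁻⁴, so the ratio of coefficients is the inverse fourth power of the wavelength ratio.
σ(439)/σ(590) = (590/439)⁴ = (1.3440)⁴ = 3.262.

3.26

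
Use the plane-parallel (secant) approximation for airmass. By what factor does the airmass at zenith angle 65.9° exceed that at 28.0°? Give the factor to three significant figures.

2.16

X(65.9°)/X(28.0°) = sec 65.9° / sec 28.0° = cos 28.0° / cos 65.9° = 0.8829/0.4083 = 2.1623.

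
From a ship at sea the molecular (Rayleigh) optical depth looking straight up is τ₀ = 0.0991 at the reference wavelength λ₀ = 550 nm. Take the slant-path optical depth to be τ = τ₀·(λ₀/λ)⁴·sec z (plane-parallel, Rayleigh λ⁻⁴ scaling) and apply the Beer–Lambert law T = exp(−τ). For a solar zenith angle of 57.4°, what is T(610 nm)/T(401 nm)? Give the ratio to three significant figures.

1.70

Airmass: sec 57.4° = 1.8561.
τ(610 nm) = 0.0991 × (550/610)⁴ × 1.8561 = 0.0991 × 0.6609 × 1.8561 = 0.1216.
τ(401 nm) = 0.0991 × (550/401)⁴ × 1.8561 = 0.0991 × 3.5389 × 1.8561 = 0.6509.
T(610)/T(401) = exp(τ_B − τ_A) = exp(0.5294) = 1.6979.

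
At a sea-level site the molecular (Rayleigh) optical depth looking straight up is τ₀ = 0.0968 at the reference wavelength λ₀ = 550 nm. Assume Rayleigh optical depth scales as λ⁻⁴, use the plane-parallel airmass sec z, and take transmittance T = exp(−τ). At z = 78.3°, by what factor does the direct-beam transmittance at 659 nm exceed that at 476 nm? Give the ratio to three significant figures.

1.86

Airmass: sec 78.3° = 4.9313.
τ(659 nm) = 0.0968 × (550/659)⁴ × 4.9313 = 0.0968 × 0.4852 × 4.9313 = 0.2316.
τ(476 nm) = 0.0968 × (550/476)⁴ × 4.9313 = 0.0968 × 1.7825 × 4.9313 = 0.8509.
T(659)/T(476) = exp(τ_B − τ_A) = exp(0.6193) = 1.8575.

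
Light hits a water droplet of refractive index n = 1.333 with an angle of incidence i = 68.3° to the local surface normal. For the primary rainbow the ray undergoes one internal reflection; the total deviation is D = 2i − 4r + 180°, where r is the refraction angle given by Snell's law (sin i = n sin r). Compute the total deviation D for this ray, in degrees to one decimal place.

139.8°

sin r = sin 68.3° / 1.333 = 0.9291/1.333 = 0.6970; r = 44.19°.
D = 2·68.3° − 4·44.19° + 180° = 136.60° − 176.75° + 180° = 139.85°.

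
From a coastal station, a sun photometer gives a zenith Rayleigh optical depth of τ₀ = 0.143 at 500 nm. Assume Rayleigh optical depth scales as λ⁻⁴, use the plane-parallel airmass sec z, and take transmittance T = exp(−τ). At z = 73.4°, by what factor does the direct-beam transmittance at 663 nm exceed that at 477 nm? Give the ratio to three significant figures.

Airmass: sec 73.4° = 3.5003.
τ(663 nm) = 0.143 × (500/663)⁴ × 3.5003 = 0.143 × 0.3235 × 3.5003 = 0.1619.
τ(477 nm) = 0.143 × (500/477)⁴ × 3.5003 = 0.143 × 1.2073 × 3.5003 = 0.6043.
T(663)/T(477) = exp(τ_B − τ_A) = exp(0.4424) = 1.5564.

1.56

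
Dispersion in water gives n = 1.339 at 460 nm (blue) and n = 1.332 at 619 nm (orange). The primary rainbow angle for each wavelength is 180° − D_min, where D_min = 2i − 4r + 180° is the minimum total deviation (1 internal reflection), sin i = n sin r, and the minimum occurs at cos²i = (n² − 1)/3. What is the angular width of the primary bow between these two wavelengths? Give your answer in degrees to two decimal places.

At 460 nm (n = 1.339): cos²i = 0.26431 → i = 59.062°, r = 39.834°, D_min = 138.786°, rainbow angle = 41.214°.
At 619 nm (n = 1.332): cos²i = 0.25807 → i = 59.469°, r = 40.290°, D_min = 137.776°, rainbow angle = 42.224°.
Angular width = |41.214° − 42.224°| = 1.010°.

1.01°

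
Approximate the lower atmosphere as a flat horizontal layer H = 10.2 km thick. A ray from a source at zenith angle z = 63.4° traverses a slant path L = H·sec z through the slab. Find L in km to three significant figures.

22.8 km

sec z = 1/cos 63.4° = 2.2333.
L = 10.2 × 2.2333 = 22.780 km.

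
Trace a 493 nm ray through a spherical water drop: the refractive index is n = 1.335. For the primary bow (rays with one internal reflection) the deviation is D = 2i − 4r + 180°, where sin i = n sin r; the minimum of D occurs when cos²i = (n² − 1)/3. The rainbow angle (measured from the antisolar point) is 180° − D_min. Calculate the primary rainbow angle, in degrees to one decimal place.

41.8°

cos²i = (1.78222 − 1)/3 = 0.26074; i = arccos(0.51063) = 59.294°.
sin r = sin 59.294°/1.335 = 0.64405; r = 40.094°.
D_min = 2·59.294° − 4·40.094° + 180° = 138.212°.
Rainbow angle = 180° − D_min = 41.788°.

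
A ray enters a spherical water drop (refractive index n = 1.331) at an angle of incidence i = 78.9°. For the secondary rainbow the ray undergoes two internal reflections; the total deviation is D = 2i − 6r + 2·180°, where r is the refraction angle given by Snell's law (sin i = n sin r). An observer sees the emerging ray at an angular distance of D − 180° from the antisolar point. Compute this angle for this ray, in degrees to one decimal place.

52.8°

sin r = sin 78.9° / 1.331 = 0.9813/1.331 = 0.7373; r = 47.50°.
D = 2·78.9° − 6·47.50° + 2·180° = 157.80° − 284.99° + 360° = 232.81°.
Angle from antisolar point = D − 180° = 52.81°.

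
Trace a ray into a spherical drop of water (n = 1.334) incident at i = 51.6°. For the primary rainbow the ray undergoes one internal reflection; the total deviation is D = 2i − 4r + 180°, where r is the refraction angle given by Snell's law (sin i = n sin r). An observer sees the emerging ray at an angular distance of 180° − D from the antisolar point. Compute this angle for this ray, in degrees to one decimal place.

sin r = sin 51.6° / 1.334 = 0.7837/1.334 = 0.5875; r = 35.98°.
D = 2·51.6° − 4·35.98° + 180° = 103.20° − 143.91° + 180° = 139.29°.
Angle from antisolar point = 180° − D = 40.71°.

40.7°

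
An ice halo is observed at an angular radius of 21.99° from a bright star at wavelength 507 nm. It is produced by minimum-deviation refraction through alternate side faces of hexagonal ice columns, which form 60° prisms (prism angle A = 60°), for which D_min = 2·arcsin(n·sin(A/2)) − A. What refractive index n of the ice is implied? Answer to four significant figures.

Rearranging: n = sin((D_min + A)/2) / sin(A/2).
(D_min + A)/2 = (21.99° + 60°)/2 = 40.995°.
n = sin 40.995° / sin 30° = 0.6560 / 0.5000 = 1.3120.

1.312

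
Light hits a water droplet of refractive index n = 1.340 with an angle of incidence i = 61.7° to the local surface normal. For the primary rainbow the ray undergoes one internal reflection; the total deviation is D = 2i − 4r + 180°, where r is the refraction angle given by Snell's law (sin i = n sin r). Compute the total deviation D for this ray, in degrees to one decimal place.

139.1°

sin r = sin 61.7° / 1.340 = 0.8805/1.340 = 0.6571; r = 41.08°.
D = 2·61.7° − 4·41.08° + 180° = 123.40° − 164.31° + 180° = 139.09°.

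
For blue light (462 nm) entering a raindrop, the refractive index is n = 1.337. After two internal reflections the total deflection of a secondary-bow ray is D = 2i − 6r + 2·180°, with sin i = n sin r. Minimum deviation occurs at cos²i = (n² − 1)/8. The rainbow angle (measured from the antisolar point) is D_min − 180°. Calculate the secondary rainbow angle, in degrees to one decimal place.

cos²i = (1.78757 − 1)/8 = 0.09845; i = arccos(0.31376) = 71.714°.
sin r = sin 71.714°/1.337 = 0.71017; r = 45.249°.
D_min = 2·71.714° − 6·45.249° + 360° = 231.934°.
Rainbow angle = D_min − 180° = 51.934°.

51.9°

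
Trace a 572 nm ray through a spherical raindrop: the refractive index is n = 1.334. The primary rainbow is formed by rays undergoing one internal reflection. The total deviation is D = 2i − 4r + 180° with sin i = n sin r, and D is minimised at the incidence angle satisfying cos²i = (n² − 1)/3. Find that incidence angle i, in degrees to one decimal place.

cos²i = (1.334² − 1)/3 = (1.77956 − 1)/3 = 0.25985.
cos i = 0.50976, so i = 59.352°.

59.4°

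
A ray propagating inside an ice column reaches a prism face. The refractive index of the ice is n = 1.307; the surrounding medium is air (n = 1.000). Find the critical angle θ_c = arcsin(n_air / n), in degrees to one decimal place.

sin θ_c = n_air / n = 1.000 / 1.307 = 0.7651.
θ_c = arcsin(0.7651) = 49.92°.

49.9°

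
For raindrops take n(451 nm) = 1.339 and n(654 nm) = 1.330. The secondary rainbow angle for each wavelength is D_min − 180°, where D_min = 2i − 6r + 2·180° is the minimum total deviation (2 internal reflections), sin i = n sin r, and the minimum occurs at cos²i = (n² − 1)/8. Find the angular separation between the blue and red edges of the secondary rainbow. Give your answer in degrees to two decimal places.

At 451 nm (n = 1.339): cos²i = 0.09912 → i = 71.650°, r = 45.141°, D_min = 232.451°, rainbow angle = 52.451°.
At 654 nm (n = 1.330): cos²i = 0.09611 → i = 71.940°, r = 45.630°, D_min = 230.101°, rainbow angle = 50.101°.
Angular width = |52.451° − 50.101°| = 2.350°.

2.35°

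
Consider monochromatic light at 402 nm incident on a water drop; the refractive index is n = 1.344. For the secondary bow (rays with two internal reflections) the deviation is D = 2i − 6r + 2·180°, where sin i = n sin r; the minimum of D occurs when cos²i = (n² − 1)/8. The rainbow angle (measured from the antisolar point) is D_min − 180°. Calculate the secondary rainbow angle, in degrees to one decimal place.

53.7°

cos²i = (1.80634 − 1)/8 = 0.10079; i = arccos(0.31748) = 71.490°.
sin r = sin 71.490°/1.344 = 0.70555; r = 44.874°.
D_min = 2·71.490° − 6·44.874° + 360° = 233.733°.
Rainbow angle = D_min − 180° = 53.733°.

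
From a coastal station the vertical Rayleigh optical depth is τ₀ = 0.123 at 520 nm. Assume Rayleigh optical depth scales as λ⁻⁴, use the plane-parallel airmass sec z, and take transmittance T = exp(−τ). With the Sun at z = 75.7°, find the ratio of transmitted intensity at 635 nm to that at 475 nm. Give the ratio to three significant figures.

1.63

Airmass: sec 75.7° = 4.0486.
τ(635 nm) = 0.123 × (520/635)⁴ × 4.0486 = 0.123 × 0.4497 × 4.0486 = 0.2239.
τ(475 nm) = 0.123 × (520/475)⁴ × 4.0486 = 0.123 × 1.4363 × 4.0486 = 0.7152.
T(635)/T(475) = exp(τ_B − τ_A) = exp(0.4913) = 1.6344.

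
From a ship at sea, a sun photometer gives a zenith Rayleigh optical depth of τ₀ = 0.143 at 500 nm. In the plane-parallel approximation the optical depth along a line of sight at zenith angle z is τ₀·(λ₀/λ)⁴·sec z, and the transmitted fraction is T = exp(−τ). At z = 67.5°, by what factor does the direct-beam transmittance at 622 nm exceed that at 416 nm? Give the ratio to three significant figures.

1.87

Airmass: sec 67.5° = 2.6131.
τ(622 nm) = 0.143 × (500/622)⁴ × 2.6131 = 0.143 × 0.4176 × 2.6131 = 0.1560.
τ(416 nm) = 0.143 × (500/416)⁴ × 2.6131 = 0.143 × 2.0869 × 2.6131 = 0.7798.
T(622)/T(416) = exp(τ_B − τ_A) = exp(0.6238) = 1.8660.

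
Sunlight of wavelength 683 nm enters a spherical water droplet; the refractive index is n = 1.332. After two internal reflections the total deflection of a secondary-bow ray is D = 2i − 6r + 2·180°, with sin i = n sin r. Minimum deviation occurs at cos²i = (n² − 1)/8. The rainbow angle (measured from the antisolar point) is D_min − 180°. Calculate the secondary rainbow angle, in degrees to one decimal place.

cos²i = (1.77422 − 1)/8 = 0.09678; i = arccos(0.31109) = 71.875°.
sin r = sin 71.875°/1.332 = 0.71350; r = 45.520°.
D_min = 2·71.875° − 6·45.520° + 360° = 230.628°.
Rainbow angle = D_min − 180° = 50.628°.

50.6°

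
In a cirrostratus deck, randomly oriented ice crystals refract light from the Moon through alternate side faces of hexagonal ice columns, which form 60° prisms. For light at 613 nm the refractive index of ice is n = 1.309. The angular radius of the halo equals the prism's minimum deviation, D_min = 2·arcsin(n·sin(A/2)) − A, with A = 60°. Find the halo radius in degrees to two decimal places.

21.76°

n·sin(A/2) = 1.309 × sin 30° = 1.309 × 0.5000 = 0.6545.
D_min = 2·arcsin(0.6545) − 60° = 2 × 40.882° − 60° = 21.763°.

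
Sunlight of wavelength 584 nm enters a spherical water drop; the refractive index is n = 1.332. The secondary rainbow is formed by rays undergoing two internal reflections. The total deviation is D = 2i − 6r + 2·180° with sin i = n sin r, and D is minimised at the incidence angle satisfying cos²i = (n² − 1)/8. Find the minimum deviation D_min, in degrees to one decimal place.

cos²i = (1.77422 − 1)/8 = 0.09678; i = arccos(0.31109) = 71.875°.
sin r = sin 71.875°/1.332 = 0.71350; r = 45.520°.
D_min = 2·71.875° − 6·45.520° + 360° = 230.628°.

230.6°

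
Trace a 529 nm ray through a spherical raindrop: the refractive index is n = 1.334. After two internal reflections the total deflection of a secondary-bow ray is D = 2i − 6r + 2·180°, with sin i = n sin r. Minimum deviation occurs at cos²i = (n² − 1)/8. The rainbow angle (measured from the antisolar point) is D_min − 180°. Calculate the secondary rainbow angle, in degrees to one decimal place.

cos²i = (1.77956 − 1)/8 = 0.09744; i = arccos(0.31216) = 71.810°.
sin r = sin 71.810°/1.334 = 0.71217; r = 45.411°.
D_min = 2·71.810° − 6·45.411° + 360° = 231.153°.
Rainbow angle = D_min − 180° = 51.153°.

51.2°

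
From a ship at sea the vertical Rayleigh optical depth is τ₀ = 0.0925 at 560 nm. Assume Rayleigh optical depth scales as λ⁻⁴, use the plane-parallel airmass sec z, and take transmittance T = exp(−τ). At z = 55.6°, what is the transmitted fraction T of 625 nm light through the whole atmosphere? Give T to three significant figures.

sec 55.6° = 1.7700.
τ = 0.0925 × (560/625)⁴ × 1.7700 = 0.0925 × 0.6445 × 1.7700 = 0.1055.
T = exp(−0.1055) = 0.8999.

0.900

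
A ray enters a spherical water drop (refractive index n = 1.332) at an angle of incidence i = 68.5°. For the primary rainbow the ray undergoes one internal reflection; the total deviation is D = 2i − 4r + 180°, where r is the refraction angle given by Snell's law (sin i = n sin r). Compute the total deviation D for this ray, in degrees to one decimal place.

sin r = sin 68.5° / 1.332 = 0.9304/1.332 = 0.6985; r = 44.31°.
D = 2·68.5° − 4·44.31° + 180° = 137.00° − 177.23° + 180° = 139.77°.

139.8°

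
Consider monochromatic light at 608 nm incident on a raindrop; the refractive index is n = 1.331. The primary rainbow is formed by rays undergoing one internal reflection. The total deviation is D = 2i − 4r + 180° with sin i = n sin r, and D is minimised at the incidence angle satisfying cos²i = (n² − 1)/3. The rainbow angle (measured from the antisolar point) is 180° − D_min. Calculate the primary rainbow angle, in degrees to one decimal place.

42.4°

cos²i = (1.77156 − 1)/3 = 0.25719; i = arccos(0.50714) = 59.527°.
sin r = sin 59.527°/1.331 = 0.64753; r = 40.356°.
D_min = 2·59.527° − 4·40.356° + 180° = 137.630°.
Rainbow angle = 180° − D_min = 42.370°.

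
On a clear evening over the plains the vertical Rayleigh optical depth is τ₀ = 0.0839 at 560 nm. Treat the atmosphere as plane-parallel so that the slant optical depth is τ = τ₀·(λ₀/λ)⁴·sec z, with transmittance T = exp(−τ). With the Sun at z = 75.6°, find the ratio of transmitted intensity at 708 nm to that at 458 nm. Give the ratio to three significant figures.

Airmass: sec 75.6° = 4.0211.
τ(708 nm) = 0.0839 × (560/708)⁴ × 4.0211 = 0.0839 × 0.3914 × 4.0211 = 0.1320.
τ(458 nm) = 0.0839 × (560/458)⁴ × 4.0211 = 0.0839 × 2.2351 × 4.0211 = 0.7540.
T(708)/T(458) = exp(τ_B − τ_A) = exp(0.6220) = 1.8626.

1.86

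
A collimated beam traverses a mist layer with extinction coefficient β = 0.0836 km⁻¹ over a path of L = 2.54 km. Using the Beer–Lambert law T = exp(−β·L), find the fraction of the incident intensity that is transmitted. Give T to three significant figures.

0.809

τ = β·L = 0.0836 × 2.54 = 0.2123.
T = exp(−0.2123) = 0.8087.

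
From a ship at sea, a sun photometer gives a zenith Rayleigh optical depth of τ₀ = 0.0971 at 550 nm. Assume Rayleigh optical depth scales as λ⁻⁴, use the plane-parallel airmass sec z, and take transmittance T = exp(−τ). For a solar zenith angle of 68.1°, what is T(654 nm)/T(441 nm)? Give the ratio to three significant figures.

1.65

Airmass: sec 68.1° = 2.6811.
τ(654 nm) = 0.0971 × (550/654)⁴ × 2.6811 = 0.0971 × 0.5002 × 2.6811 = 0.1302.
τ(441 nm) = 0.0971 × (550/441)⁴ × 2.6811 = 0.0971 × 2.4193 × 2.6811 = 0.6298.
T(654)/T(441) = exp(τ_B − τ_A) = exp(0.4996) = 1.6481.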